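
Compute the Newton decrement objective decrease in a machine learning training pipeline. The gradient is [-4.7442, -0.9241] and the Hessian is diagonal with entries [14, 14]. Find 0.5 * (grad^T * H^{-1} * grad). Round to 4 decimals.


Step 1: H is diagonal, so H^(-1) * g = [-0.3389, -0.066].
Step 2: g^T H^(-1) g = sum_i g_i^2 / H_ii
  = (-4.7442)^2/14 + (-0.9241)^2/14
  = 1.6077 + 0.061 = 1.6687
Step 3: Objective decrease = 0.5 * g^T H^(-1) g = 0.8343


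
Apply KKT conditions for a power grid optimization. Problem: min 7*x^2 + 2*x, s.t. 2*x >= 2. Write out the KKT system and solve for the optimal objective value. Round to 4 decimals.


Step 1: Try lambda = 0 (constraint inactive).
x_unc = -2/(2*7) = -0.1429
Check: 2*-0.1429 = -0.2858 < 2 -- violated!
Step 2: Constraint must be active: 2*x = 2
x* = 2/2 = 1.0
lambda = (2*7*1.0 + 2)/2 = 8.0
Step 3: Compute optimal value.
f(x*) = 7*1.0^2 + 2*1.0 = 9.0


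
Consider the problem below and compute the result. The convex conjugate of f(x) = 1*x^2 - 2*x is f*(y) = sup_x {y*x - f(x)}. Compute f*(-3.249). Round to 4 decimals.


f*(y) = sup_x {y*x - a*x^2 - b*x} = sup_x {(y-b)*x - a*x^2}
FOC: (y - b) - 2a*x = 0 => x* = (y - b)/(2a)
x* = (-3.249 + 2)/(2*1) = -0.6245
f*(-3.249) = (y-b)^2/(4a) = (-3.249 + 2)^2/(4*1)
= 1.56/4 = 0.39


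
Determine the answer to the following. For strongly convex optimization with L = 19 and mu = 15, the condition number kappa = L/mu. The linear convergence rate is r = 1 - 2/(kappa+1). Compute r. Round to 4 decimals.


Step 1: Compute the condition number.
kappa = L/mu = 19/15 = 1.2667
Step 2: Compute the convergence rate.
r = 1 - 2/(kappa + 1) = 1 - 2*mu/(L + mu) = (L - mu)/(L + mu) = 4/34 = 0.1176


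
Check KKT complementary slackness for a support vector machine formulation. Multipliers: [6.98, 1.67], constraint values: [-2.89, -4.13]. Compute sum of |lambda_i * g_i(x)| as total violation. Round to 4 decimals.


KKT complementary slackness check:
lambda_1 * g_1 = 6.98 * -2.89 = -20.1722
lambda_2 * g_2 = 1.67 * -4.13 = -6.8971
Total violation = 20.1722 + 6.8971 = 27.0693


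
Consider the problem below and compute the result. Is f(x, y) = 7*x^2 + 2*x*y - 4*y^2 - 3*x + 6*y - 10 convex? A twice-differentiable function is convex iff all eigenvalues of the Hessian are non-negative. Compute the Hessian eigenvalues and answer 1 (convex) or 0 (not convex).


The Hessian of f(x,y) = 7*x^2 + 2*x*y - 4*y^2 - 3*x + 6*y - 10 is:
H = [[14, 2], [2, -8]]
Trace = 14 - 8 = 6
Determinant = 14*-8 - (2)^2 = -116
Discriminant = (6)^2 - 4*-116 = 500.0
Eigenvalues: lambda_1 = -8.1803, lambda_2 = 14.1803
The function is not convex.

0


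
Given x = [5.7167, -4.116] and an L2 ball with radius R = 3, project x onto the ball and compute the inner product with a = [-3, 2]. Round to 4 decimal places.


Step 1: Compute ||x|| (intermediates to 6 decimals).
||x|| = sqrt(5.7167^2 + (-4.116)^2) = 7.044297
Step 2: Project.
Since ||x|| > R, scale = R/||x|| = 3/7.044297 = 0.425876, proj(x) = scale * x
proj(x) = [2.434605, -1.752906]
Step 3: Dot product.
a^T * proj(x) = -3*2.434605 + 2*(-1.752906) = -10.8096


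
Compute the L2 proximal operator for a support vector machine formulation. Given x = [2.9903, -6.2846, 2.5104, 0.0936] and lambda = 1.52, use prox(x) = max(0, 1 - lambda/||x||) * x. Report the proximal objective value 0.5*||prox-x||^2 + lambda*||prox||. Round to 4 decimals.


Step 1: Compute ||x||.
||x|| = 7.3993
Step 2: Compute scaling factor.
scale = max(0, 1 - 1.52/7.3993) = 0.7946
Step 3: prox(x) = [2.376, -4.9936, 1.9947, 0.0744]
||prox(x)|| = 5.8793
Step 4: Proximal objective.
0.5*||prox-x||^2 = 1.1552
lambda*||prox|| = 8.9365
Total = 10.0917


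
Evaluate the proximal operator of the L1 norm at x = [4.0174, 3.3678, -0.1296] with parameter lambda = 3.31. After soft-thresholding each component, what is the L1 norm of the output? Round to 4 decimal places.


Soft-thresholding with lambda = 3.31:
prox(4.0174) = sign(4.0174)*max(|4.0174| - 3.31, 0) = 0.7074
prox(3.3678) = sign(3.3678)*max(|3.3678| - 3.31, 0) = 0.0578
prox(-0.1296) = sign(-0.1296)*max(|-0.1296| - 3.31, 0) = 0.0
prox(x) = [0.7074, 0.0578, 0.0]
||prox(x)||_1 = 0.7074 + 0.0578 + 0.0 = 0.7652


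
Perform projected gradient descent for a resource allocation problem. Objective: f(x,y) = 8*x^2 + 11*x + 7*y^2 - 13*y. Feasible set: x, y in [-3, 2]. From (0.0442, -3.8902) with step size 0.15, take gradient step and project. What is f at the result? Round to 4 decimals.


Step 1: Compute gradient at (0.0442, -3.8902).
grad_x = 2*8*0.0442 + 11 = 11.7072
grad_y = 2*7*-3.8902 - 13 = -67.4628
Step 2: Gradient step.
x_raw = 0.0442 - 0.15*11.7072 = -1.7119
y_raw = -3.8902 - 0.15*-67.4628 = 6.2292
Step 3: Project onto [-3, 2].
x_proj = clip(-1.7119) = -1.7119
y_proj = clip(6.2292) = 2.0
Step 4: Evaluate f.
f(-1.7119, 2.0) = 6.6136


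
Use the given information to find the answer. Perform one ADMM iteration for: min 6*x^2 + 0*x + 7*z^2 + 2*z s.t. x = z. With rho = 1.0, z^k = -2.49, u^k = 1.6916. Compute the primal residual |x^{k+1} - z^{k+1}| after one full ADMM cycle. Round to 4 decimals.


ADMM iteration with rho = 1.0, z^k = -2.49, u^k = 1.6916
Step 1: x-update.
Minimize 6*x^2 + 0*x + (1.0/2)*(x + 2.49 + 1.6916)^2
FOC: (2*6 + 1.0)*x = 0 + 1.0*(-2.49 - 1.6916)
x^{k+1} = -0.3217
Step 2: z-update.
Minimize 7*z^2 + 2*z + (1.0/2)*(-0.3217 - z + 1.6916)^2
FOC: (2*7 + 1.0)*z = -2 + 1.0*(-0.3217 + 1.6916)
z^{k+1} = -0.042
Step 3: u-update.
u^{k+1} = 1.6916 - 0.3217 + 0.042 = 1.4119
Step 4: Primal residual = |-0.3217 + 0.042| = 0.2797


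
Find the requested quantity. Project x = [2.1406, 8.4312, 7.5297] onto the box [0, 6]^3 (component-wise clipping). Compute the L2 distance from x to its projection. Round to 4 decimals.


Project each component onto [0, 6].
clip(2.1406) = 2.1406, clip(8.4312) = 6.0, clip(7.5297) = 6.0
Projection = [2.1406, 6.0, 6.0]
Squared diffs: [0.0, 5.9107, 2.34]
Distance = sqrt(8.2507) = 2.8724


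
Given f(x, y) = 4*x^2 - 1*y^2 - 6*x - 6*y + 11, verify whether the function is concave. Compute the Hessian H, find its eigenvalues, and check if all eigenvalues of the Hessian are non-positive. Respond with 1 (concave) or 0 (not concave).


The Hessian of f(x,y) = 4*x^2 - 1*y^2 - 6*x - 6*y + 11 is:
H = [[8, 0], [0, -2]]
Trace = 8 - 2 = 6
Determinant = 8*-2 - (0)^2 = -16
Discriminant = (6)^2 - 4*-16 = 100.0
Eigenvalues: lambda_1 = -2.0, lambda_2 = 8.0
The function is not concave.

0


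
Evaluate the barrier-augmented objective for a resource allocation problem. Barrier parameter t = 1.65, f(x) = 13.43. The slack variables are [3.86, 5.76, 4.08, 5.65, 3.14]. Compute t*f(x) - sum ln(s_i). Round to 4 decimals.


Step 1: Compute log-barrier.
ln values: [1.3507, 1.7509, 1.4061, 1.7317, 1.1442]
phi = -(1.3507 + 1.7509 + 1.4061 + 1.7317 + 1.1442) = -7.3836
Step 2: Compute augmented objective.
t*f(x) = 1.65*13.43 = 22.1595
Total = 22.1595 - 7.3836 = 14.7759


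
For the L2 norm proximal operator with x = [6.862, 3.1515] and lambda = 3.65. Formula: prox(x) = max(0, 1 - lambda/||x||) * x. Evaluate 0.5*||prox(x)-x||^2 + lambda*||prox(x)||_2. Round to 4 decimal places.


Step 1: Compute ||x||.
||x|| = 7.5511
Step 2: Compute scaling factor.
scale = max(0, 1 - 3.65/7.5511) = 0.5166
Step 3: prox(x) = [3.5451, 1.6281]
||prox(x)|| = 3.9011
Step 4: Proximal objective.
0.5*||prox-x||^2 = 6.6613
lambda*||prox|| = 14.239
Total = 20.9002


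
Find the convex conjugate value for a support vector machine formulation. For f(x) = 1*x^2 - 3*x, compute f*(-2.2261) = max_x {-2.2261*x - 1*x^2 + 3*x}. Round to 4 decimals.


f*(y) = sup_x {y*x - a*x^2 - b*x} = sup_x {(y-b)*x - a*x^2}
FOC: (y - b) - 2a*x = 0 => x* = (y - b)/(2a)
x* = (-2.2261 + 3)/(2*1) = 0.387
f*(-2.2261) = (y-b)^2/(4a) = (-2.2261 + 3)^2/(4*1)
= 0.5989/4 = 0.1497


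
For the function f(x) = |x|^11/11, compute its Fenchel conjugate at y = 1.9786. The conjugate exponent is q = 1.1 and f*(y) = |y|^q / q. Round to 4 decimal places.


The conjugate exponent q satisfies 1/p + 1/q = 1.
p = 11, so q = 11/(11 - 1) = 1.1
|y|^q = 1.9786^1.1 = 2.1183
f*(1.9786) = 2.1183 / 1.1 = 1.9258


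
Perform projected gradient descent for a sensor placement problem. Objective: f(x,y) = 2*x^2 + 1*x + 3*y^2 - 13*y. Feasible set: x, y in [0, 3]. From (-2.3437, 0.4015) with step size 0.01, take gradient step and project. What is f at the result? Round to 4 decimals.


Step 1: Compute gradient at (-2.3437, 0.4015).
grad_x = 2*2*-2.3437 + 1 = -8.3748
grad_y = 2*3*0.4015 - 13 = -10.591
Step 2: Gradient step.
x_raw = -2.3437 - 0.01*-8.3748 = -2.26
y_raw = 0.4015 - 0.01*-10.591 = 0.5074
Step 3: Project onto [0, 3].
x_proj = clip(-2.26) = 0.0
y_proj = clip(0.5074) = 0.5074
Step 4: Evaluate f.
f(0.0, 0.5074) = -5.8239


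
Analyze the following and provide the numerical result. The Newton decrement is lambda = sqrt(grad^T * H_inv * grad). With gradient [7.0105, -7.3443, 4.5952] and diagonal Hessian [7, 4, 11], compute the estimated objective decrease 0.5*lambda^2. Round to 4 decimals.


Step 1: H is diagonal, so H^(-1) * g = [1.0015, -1.8361, 0.4177].
Step 2: g^T H^(-1) g = sum_i g_i^2 / H_ii
  = (7.0105)^2/7 + (-7.3443)^2/4 + (4.5952)^2/11
  = 7.021 + 13.4847 + 1.9196 = 22.4253
Step 3: Objective decrease = 0.5 * g^T H^(-1) g = 11.2127


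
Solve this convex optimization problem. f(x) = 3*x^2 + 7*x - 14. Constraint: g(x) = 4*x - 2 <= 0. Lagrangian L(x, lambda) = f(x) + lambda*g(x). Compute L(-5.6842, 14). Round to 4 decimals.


Step 1: Evaluate f(x).
f(-5.6842) = 3*(-5.6842)^2 + 7*(-5.6842) - 14 = 43.141
Step 2: Evaluate g(x).
g(-5.6842) = 4*-5.6842 - 2 = -24.7368
Step 3: Compute Lagrangian.
L = 43.141 + 14*-24.7368 = -303.1742


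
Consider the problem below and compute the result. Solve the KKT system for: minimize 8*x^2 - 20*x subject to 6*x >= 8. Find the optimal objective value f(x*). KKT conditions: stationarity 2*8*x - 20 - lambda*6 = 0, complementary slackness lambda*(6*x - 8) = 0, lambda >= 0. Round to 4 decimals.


Step 1: Try lambda = 0 (constraint inactive).
x_unc = 20/(2*8) = 1.25
Check: 6*1.25 = 7.5 < 8 -- violated!
Step 2: Constraint must be active: 6*x = 8
x* = 8/6 = 4/3 = 1.3333 (rounded; the exact value 4/3 is used below)
lambda = (2*8*(4/3) - 20)/6 = 0.2222
Step 3: Compute optimal value.
f(x*) = 8*(4/3)^2 - 20*(4/3) = -12.4444


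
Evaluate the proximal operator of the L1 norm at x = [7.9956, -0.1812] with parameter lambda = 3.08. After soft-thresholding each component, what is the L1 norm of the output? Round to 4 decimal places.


Soft-thresholding with lambda = 3.08:
prox(7.9956) = sign(7.9956)*max(|7.9956| - 3.08, 0) = 4.9156
prox(-0.1812) = sign(-0.1812)*max(|-0.1812| - 3.08, 0) = 0.0
prox(x) = [4.9156, 0.0]
||prox(x)||_1 = 4.9156 + 0.0 = 4.9156


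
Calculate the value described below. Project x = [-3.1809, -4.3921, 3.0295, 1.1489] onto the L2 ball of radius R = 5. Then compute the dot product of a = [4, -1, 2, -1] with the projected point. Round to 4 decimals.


Step 1: Compute ||x|| (intermediates to 6 decimals).
||x|| = sqrt((-3.1809)^2 + (-4.3921)^2 + 3.0295^2 + 1.1489^2) = 6.31716
Step 2: Project.
Since ||x|| > R, scale = R/||x|| = 5/6.31716 = 0.791495, proj(x) = scale * x
proj(x) = [-2.517666, -3.476325, 2.397834, 0.909349]
Step 3: Dot product.
a^T * proj(x) = 4*(-2.517666) - 1*(-3.476325) + 2*2.397834 - 1*0.909349 = -2.708


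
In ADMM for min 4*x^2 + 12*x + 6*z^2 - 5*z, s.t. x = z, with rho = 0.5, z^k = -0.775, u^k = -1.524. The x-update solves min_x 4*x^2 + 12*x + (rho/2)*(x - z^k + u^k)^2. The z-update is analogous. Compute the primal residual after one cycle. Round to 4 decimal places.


ADMM iteration with rho = 0.5, z^k = -0.775, u^k = -1.524
Step 1: x-update.
Minimize 4*x^2 + 12*x + (0.5/2)*(x + 0.775 - 1.524)^2
FOC: (2*4 + 0.5)*x = -12 + 0.5*(-0.775 + 1.524)
x^{k+1} = -1.3677
Step 2: z-update.
Minimize 6*z^2 - 5*z + (0.5/2)*(-1.3677 - z - 1.524)^2
FOC: (2*6 + 0.5)*z = 5 + 0.5*(-1.3677 - 1.524)
z^{k+1} = 0.2843
Step 3: u-update.
u^{k+1} = -1.524 - 1.3677 - 0.2843 = -3.176
Step 4: Primal residual = |-1.3677 - 0.2843| = 1.652


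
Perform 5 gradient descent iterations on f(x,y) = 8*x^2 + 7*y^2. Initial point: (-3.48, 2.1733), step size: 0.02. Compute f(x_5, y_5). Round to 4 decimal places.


Gradient descent on f(x,y) = 8*x^2 + 7*y^2.
Starting point: (-3.48, 2.1733), alpha = 0.02
Step 1: grad_x = 2*8*-3.48 = -55.68, grad_y = 2*7*2.1733 = 30.4262
  x_1 = -3.48 - 0.02*-55.68 = -2.3664
  y_1 = 2.1733 - 0.02*30.4262 = 1.5648
Step 2: grad_x = 2*8*-2.3664 = -37.8624, grad_y = 2*7*1.5648 = 21.9069
  x_2 = -2.3664 - 0.02*-37.8624 = -1.6092
  y_2 = 1.5648 - 0.02*21.9069 = 1.1266
Step 3: grad_x = 2*8*-1.6092 = -25.7464, grad_y = 2*7*1.1266 = 15.7729
  x_3 = -1.6092 - 0.02*-25.7464 = -1.0942
  y_3 = 1.1266 - 0.02*15.7729 = 0.8112
Step 4: grad_x = 2*8*-1.0942 = -17.5076, grad_y = 2*7*0.8112 = 11.3565
  x_4 = -1.0942 - 0.02*-17.5076 = -0.7441
  y_4 = 0.8112 - 0.02*11.3565 = 0.584
Step 5: grad_x = 2*8*-0.7441 = -11.9052, grad_y = 2*7*0.584 = 8.1767
  x_5 = -0.7441 - 0.02*-11.9052 = -0.506
  y_5 = 0.584 - 0.02*8.1767 = 0.4205
f(-0.506, 0.4205) = 8*(-0.506)^2 + 7*0.4205^2 = 3.2859


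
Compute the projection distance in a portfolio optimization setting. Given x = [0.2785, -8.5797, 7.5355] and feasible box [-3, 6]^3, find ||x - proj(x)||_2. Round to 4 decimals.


Project each component onto [-3, 6].
clip(0.2785) = 0.2785, clip(-8.5797) = -3.0, clip(7.5355) = 6.0
Projection = [0.2785, -3.0, 6.0]
Squared diffs: [0.0, 31.1331, 2.3578]
Distance = sqrt(33.4909) = 5.7871


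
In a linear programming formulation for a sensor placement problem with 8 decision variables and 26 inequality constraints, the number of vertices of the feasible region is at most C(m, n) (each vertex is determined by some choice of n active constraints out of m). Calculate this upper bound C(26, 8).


Each vertex corresponds to some choice of n active constraints out of m, so the number of vertices is at most C(m, n) = m! / (n!(m-n)!).
m = 26, n = 8
Numerator: 26 * 25 * 24 * 23 * 22 * 21 * 20 * 19
Denominator: 8! = 40320
C(26, 8) = 1562275


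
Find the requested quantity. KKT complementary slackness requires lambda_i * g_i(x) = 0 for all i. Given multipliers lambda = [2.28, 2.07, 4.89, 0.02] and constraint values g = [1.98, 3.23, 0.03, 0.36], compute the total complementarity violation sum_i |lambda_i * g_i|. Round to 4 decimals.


KKT complementary slackness check:
lambda_1 * g_1 = 2.28 * 1.98 = 4.5144
lambda_2 * g_2 = 2.07 * 3.23 = 6.6861
lambda_3 * g_3 = 4.89 * 0.03 = 0.1467
lambda_4 * g_4 = 0.02 * 0.36 = 0.0072
Total violation = 4.5144 + 6.6861 + 0.1467 + 0.0072 = 11.3544


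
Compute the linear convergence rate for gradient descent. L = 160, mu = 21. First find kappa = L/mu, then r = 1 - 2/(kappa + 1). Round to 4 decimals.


Step 1: Compute the condition number.
kappa = L/mu = 160/21 = 7.619
Step 2: Compute the convergence rate.
r = 1 - 2/(kappa + 1) = 1 - 2*mu/(L + mu) = (L - mu)/(L + mu) = 139/181 = 0.768


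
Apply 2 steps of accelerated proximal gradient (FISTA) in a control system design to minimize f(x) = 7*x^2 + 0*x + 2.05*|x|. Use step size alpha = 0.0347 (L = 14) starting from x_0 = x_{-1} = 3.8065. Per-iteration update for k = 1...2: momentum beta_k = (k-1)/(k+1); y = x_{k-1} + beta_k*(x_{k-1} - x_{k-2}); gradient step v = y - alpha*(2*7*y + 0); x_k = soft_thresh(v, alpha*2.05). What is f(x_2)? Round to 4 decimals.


FISTA on f(x) = 7*x^2 + 0*x + 2.05*|x|
L = 14, alpha = 0.0347
Iteration 1: beta = 0.0, y = 3.8065 + 0.0*(3.8065 - 3.8065) = 3.8065
  grad(y) = 53.291, v = y - alpha*grad = 1.9573
  prox(v) = soft_thresh(1.9573, 0.0711) = 1.8862
Iteration 2: beta = 0.3333, y = 1.8862 + 0.3333*(1.8862 - 3.8065) = 1.2461
  grad(y) = 17.4448, v = y - alpha*grad = 0.6407
  prox(v) = soft_thresh(0.6407, 0.0711) = 0.5696
f(x_2) = 7*0.5696^2 + 0*0.5696 + 2.05*|0.5696| = 3.4387


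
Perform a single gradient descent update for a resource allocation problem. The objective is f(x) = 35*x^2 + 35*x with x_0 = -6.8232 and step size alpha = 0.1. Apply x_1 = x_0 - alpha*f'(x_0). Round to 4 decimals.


We compute the gradient at x_0 and apply the update.
f'(x) = 70*x + 35
f'(-6.8232) = 70*-6.8232 + 35 = -442.624
x_1 = -6.8232 - 0.1*-442.624 = 37.4392


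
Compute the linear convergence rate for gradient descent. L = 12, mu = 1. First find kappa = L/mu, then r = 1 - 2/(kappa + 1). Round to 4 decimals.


Step 1: Compute the condition number.
kappa = L/mu = 12/1 = 12.0
Step 2: Compute the convergence rate.
r = 1 - 2/(kappa + 1) = 1 - 2*mu/(L + mu) = (L - mu)/(L + mu) = 11/13 = 0.8462


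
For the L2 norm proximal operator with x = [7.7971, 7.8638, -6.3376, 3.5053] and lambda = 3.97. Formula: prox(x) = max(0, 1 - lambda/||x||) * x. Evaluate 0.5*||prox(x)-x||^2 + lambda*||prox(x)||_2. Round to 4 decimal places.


Step 1: Compute ||x||.
||x|| = 13.232
Step 2: Compute scaling factor.
scale = max(0, 1 - 3.97/13.232) = 0.7
Step 3: prox(x) = [5.4577, 5.5044, -4.4361, 2.4536]
||prox(x)|| = 9.262
Step 4: Proximal objective.
0.5*||prox-x||^2 = 7.8805
lambda*||prox|| = 36.7701
Total = 44.6507


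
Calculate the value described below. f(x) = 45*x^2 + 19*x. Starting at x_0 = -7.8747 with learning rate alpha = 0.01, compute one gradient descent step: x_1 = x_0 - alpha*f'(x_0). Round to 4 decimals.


We compute the gradient at x_0 and apply the update.
f'(x) = 90*x + 19
f'(-7.8747) = 90*-7.8747 + 19 = -689.723
x_1 = -7.8747 - 0.01*-689.723 = -0.9775


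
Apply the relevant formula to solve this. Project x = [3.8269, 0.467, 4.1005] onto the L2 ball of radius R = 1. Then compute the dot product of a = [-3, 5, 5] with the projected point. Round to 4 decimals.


Step 1: Compute ||x|| (intermediates to 6 decimals).
||x|| = sqrt(3.8269^2 + 0.467^2 + 4.1005^2) = 5.628264
Step 2: Project.
Since ||x|| > R, scale = R/||x|| = 1/5.628264 = 0.177675, proj(x) = scale * x
proj(x) = [0.679944, 0.082974, 0.728556]
Step 3: Dot product.
a^T * proj(x) = -3*0.679944 + 5*0.082974 + 5*0.728556 = 2.0178


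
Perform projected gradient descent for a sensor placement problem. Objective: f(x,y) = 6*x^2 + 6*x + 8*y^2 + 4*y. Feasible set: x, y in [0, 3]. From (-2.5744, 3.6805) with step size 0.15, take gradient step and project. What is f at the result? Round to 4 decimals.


Step 1: Compute gradient at (-2.5744, 3.6805).
grad_x = 2*6*-2.5744 + 6 = -24.8928
grad_y = 2*8*3.6805 + 4 = 62.888
Step 2: Gradient step.
x_raw = -2.5744 - 0.15*-24.8928 = 1.1595
y_raw = 3.6805 - 0.15*62.888 = -5.7527
Step 3: Project onto [0, 3].
x_proj = clip(1.1595) = 1.1595
y_proj = clip(-5.7527) = 0.0
Step 4: Evaluate f.
f(1.1595, 0.0) = 15.024


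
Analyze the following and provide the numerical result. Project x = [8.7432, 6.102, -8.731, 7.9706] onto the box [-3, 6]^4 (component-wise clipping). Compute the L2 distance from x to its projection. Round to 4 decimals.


Project each component onto [-3, 6].
clip(8.7432) = 6.0, clip(6.102) = 6.0, clip(-8.731) = -3.0, clip(7.9706) = 6.0
Projection = [6.0, 6.0, -3.0, 6.0]
Squared diffs: [7.5251, 0.0104, 32.8444, 3.8833]
Distance = sqrt(44.2632) = 6.6531


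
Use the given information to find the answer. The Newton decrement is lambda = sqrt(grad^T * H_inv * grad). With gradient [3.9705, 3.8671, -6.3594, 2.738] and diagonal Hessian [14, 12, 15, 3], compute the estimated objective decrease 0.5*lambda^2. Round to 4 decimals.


Step 1: H is diagonal, so H^(-1) * g = [0.2836, 0.3223, -0.424, 0.9127].
Step 2: g^T H^(-1) g = sum_i g_i^2 / H_ii
  = (3.9705)^2/14 + (3.8671)^2/12 + (-6.3594)^2/15 + (2.738)^2/3
  = 1.1261 + 1.2462 + 2.6961 + 2.4989 = 7.5673
Step 3: Objective decrease = 0.5 * g^T H^(-1) g = 3.7836


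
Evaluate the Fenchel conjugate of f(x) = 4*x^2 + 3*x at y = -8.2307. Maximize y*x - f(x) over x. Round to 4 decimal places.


f*(y) = sup_x {y*x - a*x^2 - b*x} = sup_x {(y-b)*x - a*x^2}
FOC: (y - b) - 2a*x = 0 => x* = (y - b)/(2a)
x* = (-8.2307 - 3)/(2*4) = -1.4038
f*(-8.2307) = (y-b)^2/(4a) = (-8.2307 - 3)^2/(4*4)
= 126.1286/16 = 7.883


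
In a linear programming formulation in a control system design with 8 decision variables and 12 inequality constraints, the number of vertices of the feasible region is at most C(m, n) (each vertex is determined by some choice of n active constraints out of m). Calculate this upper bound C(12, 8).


Each vertex corresponds to some choice of n active constraints out of m, so the number of vertices is at most C(m, n) = m! / (n!(m-n)!).
m = 12, n = 8
Numerator: 12 * 11 * 10 * 9 * 8 * 7 * 6 * 5
Denominator: 8! = 40320
C(12, 8) = 495


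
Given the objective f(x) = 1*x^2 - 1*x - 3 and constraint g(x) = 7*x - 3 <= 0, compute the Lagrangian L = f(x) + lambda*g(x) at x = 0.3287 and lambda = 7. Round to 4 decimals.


Step 1: Evaluate f(x).
f(0.3287) = 1*0.3287^2 - 1*0.3287 - 3 = -3.2207
Step 2: Evaluate g(x).
g(0.3287) = 7*0.3287 - 3 = -0.6991
Step 3: Compute Lagrangian.
L = -3.2207 + 7*-0.6991 = -8.1144


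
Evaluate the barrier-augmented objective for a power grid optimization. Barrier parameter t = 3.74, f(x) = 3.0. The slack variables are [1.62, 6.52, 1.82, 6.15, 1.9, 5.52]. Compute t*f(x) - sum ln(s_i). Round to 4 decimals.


Step 1: Compute log-barrier.
ln values: [0.4824, 1.8749, 0.5988, 1.8165, 0.6419, 1.7084]
phi = -(0.4824 + 1.8749 + 0.5988 + 1.8165 + 0.6419 + 1.7084) = -7.1228
Step 2: Compute augmented objective.
t*f(x) = 3.74*3.0 = 11.22
Total = 11.22 - 7.1228 = 4.0972


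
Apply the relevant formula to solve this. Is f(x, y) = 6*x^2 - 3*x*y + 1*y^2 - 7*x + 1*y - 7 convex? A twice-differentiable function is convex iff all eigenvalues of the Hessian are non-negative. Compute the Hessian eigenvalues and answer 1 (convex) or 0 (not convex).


The Hessian of f(x,y) = 6*x^2 - 3*x*y + 1*y^2 - 7*x + 1*y - 7 is:
H = [[12, -3], [-3, 2]]
Trace = 12 + 2 = 14
Determinant = 12*2 - (-3)^2 = 15
Discriminant = (14)^2 - 4*15 = 136.0
Eigenvalues: lambda_1 = 1.169, lambda_2 = 12.831
The function is convex.

1


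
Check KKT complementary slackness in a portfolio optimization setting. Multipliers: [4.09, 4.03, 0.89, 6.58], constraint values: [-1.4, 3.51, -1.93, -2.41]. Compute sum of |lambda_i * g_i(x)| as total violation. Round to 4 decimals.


KKT complementary slackness check:
lambda_1 * g_1 = 4.09 * -1.4 = -5.726
lambda_2 * g_2 = 4.03 * 3.51 = 14.1453
lambda_3 * g_3 = 0.89 * -1.93 = -1.7177
lambda_4 * g_4 = 6.58 * -2.41 = -15.8578
Total violation = 5.726 + 14.1453 + 1.7177 + 15.8578 = 37.4468


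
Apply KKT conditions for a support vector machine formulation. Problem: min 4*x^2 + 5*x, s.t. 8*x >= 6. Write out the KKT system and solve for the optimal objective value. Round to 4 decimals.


Step 1: Try lambda = 0 (constraint inactive).
x_unc = -5/(2*4) = -0.625
Check: 8*-0.625 = -5.0 < 6 -- violated!
Step 2: Constraint must be active: 8*x = 6
x* = 6/8 = 0.75
lambda = (2*4*0.75 + 5)/8 = 1.375
Step 3: Compute optimal value.
f(x*) = 4*0.75^2 + 5*0.75 = 6.0


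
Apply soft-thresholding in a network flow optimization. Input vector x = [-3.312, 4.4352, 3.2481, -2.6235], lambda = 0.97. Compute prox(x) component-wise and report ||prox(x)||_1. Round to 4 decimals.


Soft-thresholding with lambda = 0.97:
prox(-3.312) = sign(-3.312)*max(|-3.312| - 0.97, 0) = -2.342
prox(4.4352) = sign(4.4352)*max(|4.4352| - 0.97, 0) = 3.4652
prox(3.2481) = sign(3.2481)*max(|3.2481| - 0.97, 0) = 2.2781
prox(-2.6235) = sign(-2.6235)*max(|-2.6235| - 0.97, 0) = -1.6535
prox(x) = [-2.342, 3.4652, 2.2781, -1.6535]
||prox(x)||_1 = 2.342 + 3.4652 + 2.2781 + 1.6535 = 9.7388


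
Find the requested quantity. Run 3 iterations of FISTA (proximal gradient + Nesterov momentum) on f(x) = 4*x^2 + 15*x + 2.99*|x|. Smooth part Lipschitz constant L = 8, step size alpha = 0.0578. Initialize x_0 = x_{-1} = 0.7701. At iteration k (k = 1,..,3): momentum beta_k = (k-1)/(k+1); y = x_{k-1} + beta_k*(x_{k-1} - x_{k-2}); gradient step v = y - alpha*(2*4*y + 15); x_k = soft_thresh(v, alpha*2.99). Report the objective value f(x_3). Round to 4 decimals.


FISTA on f(x) = 4*x^2 + 15*x + 2.99*|x|
L = 8, alpha = 0.0578
Iteration 1: beta = 0.0, y = 0.7701 + 0.0*(0.7701 - 0.7701) = 0.7701
  grad(y) = 21.1608, v = y - alpha*grad = -0.453
  prox(v) = soft_thresh(-0.453, 0.1728) = -0.2802
Iteration 2: beta = 0.3333, y = -0.2802 + 0.3333*(-0.2802 - 0.7701) = -0.6303
  grad(y) = 9.9579, v = y - alpha*grad = -1.2058
  prox(v) = soft_thresh(-1.2058, 0.1728) = -1.033
Iteration 3: beta = 0.5, y = -1.033 + 0.5*(-1.033 + 0.2802) = -1.4094
  grad(y) = 3.7246, v = y - alpha*grad = -1.6247
  prox(v) = soft_thresh(-1.6247, 0.1728) = -1.4519
f(x_3) = 4*(-1.4519)^2 + 15*(-1.4519) + 2.99*|-1.4519| = -9.0053


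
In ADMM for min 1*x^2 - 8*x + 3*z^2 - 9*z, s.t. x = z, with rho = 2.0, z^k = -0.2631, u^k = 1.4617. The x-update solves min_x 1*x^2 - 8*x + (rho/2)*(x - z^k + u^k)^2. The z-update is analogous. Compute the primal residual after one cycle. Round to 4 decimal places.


ADMM iteration with rho = 2.0, z^k = -0.2631, u^k = 1.4617
Step 1: x-update.
Minimize 1*x^2 - 8*x + (2.0/2)*(x + 0.2631 + 1.4617)^2
FOC: (2*1 + 2.0)*x = 8 + 2.0*(-0.2631 - 1.4617)
x^{k+1} = 1.1376
Step 2: z-update.
Minimize 3*z^2 - 9*z + (2.0/2)*(1.1376 - z + 1.4617)^2
FOC: (2*3 + 2.0)*z = 9 + 2.0*(1.1376 + 1.4617)
z^{k+1} = 1.7748
Step 3: u-update.
u^{k+1} = 1.4617 + 1.1376 - 1.7748 = 0.8245
Step 4: Primal residual = |1.1376 - 1.7748| = 0.6372


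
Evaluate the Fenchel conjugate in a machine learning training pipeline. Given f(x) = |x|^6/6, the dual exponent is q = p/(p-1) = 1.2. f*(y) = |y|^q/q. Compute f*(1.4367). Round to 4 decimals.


The conjugate exponent q satisfies 1/p + 1/q = 1.
p = 6, so q = 6/(6 - 1) = 1.2
|y|^q = 1.4367^1.2 = 1.5447
f*(1.4367) = 1.5447 / 1.2 = 1.2872


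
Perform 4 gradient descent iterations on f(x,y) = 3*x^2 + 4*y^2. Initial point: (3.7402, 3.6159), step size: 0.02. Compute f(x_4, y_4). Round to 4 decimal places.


Gradient descent on f(x,y) = 3*x^2 + 4*y^2.
Starting point: (3.7402, 3.6159), alpha = 0.02
Step 1: grad_x = 2*3*3.7402 = 22.4412, grad_y = 2*4*3.6159 = 28.9272
  x_1 = 3.7402 - 0.02*22.4412 = 3.2914
  y_1 = 3.6159 - 0.02*28.9272 = 3.0374
Step 2: grad_x = 2*3*3.2914 = 19.7483, grad_y = 2*4*3.0374 = 24.2988
  x_2 = 3.2914 - 0.02*19.7483 = 2.8964
  y_2 = 3.0374 - 0.02*24.2988 = 2.5514
Step 3: grad_x = 2*3*2.8964 = 17.3785, grad_y = 2*4*2.5514 = 20.411
  x_3 = 2.8964 - 0.02*17.3785 = 2.5488
  y_3 = 2.5514 - 0.02*20.411 = 2.1432
Step 4: grad_x = 2*3*2.5488 = 15.293, grad_y = 2*4*2.1432 = 17.1453
  x_4 = 2.5488 - 0.02*15.293 = 2.243
  y_4 = 2.1432 - 0.02*17.1453 = 1.8003
f(2.243, 1.8003) = 3*2.243^2 + 4*1.8003^2 = 28.0565


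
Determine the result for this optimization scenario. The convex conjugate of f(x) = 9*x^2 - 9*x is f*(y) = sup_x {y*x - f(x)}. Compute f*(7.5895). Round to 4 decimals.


f*(y) = sup_x {y*x - a*x^2 - b*x} = sup_x {(y-b)*x - a*x^2}
FOC: (y - b) - 2a*x = 0 => x* = (y - b)/(2a)
x* = (7.5895 + 9)/(2*9) = 0.9216
f*(7.5895) = (y-b)^2/(4a) = (7.5895 + 9)^2/(4*9)
= 275.2115/36 = 7.6448


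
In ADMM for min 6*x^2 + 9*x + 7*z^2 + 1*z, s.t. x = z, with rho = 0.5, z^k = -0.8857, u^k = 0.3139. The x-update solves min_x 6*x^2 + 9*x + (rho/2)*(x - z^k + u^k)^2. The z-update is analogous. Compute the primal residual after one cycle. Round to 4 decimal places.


ADMM iteration with rho = 0.5, z^k = -0.8857, u^k = 0.3139
Step 1: x-update.
Minimize 6*x^2 + 9*x + (0.5/2)*(x + 0.8857 + 0.3139)^2
FOC: (2*6 + 0.5)*x = -9 + 0.5*(-0.8857 - 0.3139)
x^{k+1} = -0.768
Step 2: z-update.
Minimize 7*z^2 + 1*z + (0.5/2)*(-0.768 - z + 0.3139)^2
FOC: (2*7 + 0.5)*z = -1 + 0.5*(-0.768 + 0.3139)
z^{k+1} = -0.0846
Step 3: u-update.
u^{k+1} = 0.3139 - 0.768 + 0.0846 = -0.3695
Step 4: Primal residual = |-0.768 + 0.0846| = 0.6834


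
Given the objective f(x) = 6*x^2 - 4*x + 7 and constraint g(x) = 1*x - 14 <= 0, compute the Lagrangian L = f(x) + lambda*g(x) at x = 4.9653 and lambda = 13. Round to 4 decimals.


Step 1: Evaluate f(x).
f(4.9653) = 6*4.9653^2 - 4*4.9653 + 7 = 135.064
Step 2: Evaluate g(x).
g(4.9653) = 1*4.9653 - 14 = -9.0347
Step 3: Compute Lagrangian.
L = 135.064 + 13*-9.0347 = 17.6129


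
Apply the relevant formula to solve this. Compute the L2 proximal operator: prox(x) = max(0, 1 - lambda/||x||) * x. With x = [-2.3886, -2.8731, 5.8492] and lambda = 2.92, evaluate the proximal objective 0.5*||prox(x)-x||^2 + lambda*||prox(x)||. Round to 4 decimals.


Step 1: Compute ||x||.
||x|| = 6.9407
Step 2: Compute scaling factor.
scale = max(0, 1 - 2.92/6.9407) = 0.5793
Step 3: prox(x) = [-1.3837, -1.6644, 3.3884]
||prox(x)|| = 4.0207
Step 4: Proximal objective.
0.5*||prox-x||^2 = 4.2632
lambda*||prox|| = 11.7404
Total = 16.0036


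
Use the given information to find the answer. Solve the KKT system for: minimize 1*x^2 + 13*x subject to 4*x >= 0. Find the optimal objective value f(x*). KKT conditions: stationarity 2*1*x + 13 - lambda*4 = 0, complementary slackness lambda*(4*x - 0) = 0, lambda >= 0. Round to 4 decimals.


Step 1: Try lambda = 0 (constraint inactive).
x_unc = -13/(2*1) = -6.5
Check: 4*-6.5 = -26.0 < 0 -- violated!
Step 2: Constraint must be active: 4*x = 0
x* = 0/4 = 0.0
lambda = (2*1*0.0 + 13)/4 = 3.25
Step 3: Compute optimal value.
f(x*) = 1*0.0^2 + 13*0.0 = 0.0


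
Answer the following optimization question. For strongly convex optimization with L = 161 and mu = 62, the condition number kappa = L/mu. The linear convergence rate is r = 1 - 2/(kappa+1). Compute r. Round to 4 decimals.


Step 1: Compute the condition number.
kappa = L/mu = 161/62 = 2.5968
Step 2: Compute the convergence rate.
r = 1 - 2/(kappa + 1) = 1 - 2*mu/(L + mu) = (L - mu)/(L + mu) = 99/223 = 0.4439


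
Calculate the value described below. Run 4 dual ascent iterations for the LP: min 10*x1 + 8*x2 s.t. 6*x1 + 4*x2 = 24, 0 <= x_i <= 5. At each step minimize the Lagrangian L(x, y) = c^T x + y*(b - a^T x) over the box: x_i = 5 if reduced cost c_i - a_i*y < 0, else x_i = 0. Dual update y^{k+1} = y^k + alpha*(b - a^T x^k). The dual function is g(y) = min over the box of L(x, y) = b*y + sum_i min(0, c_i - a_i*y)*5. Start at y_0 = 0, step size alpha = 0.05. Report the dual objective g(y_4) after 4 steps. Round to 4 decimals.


Dual ascent for LP: min 10*x1 + 8*x2, 6*x1 + 4*x2 = 24, 0 <= x_i <= 5
Step 1: y^k = 0.0, reduced costs: (10.0, 8.0)
  x^k = (0.0, 0.0), subgradient = b - a^T x = 24.0
  y^{k+1} = 0.0 + 0.05*24.0 = 1.2
Step 2: y^k = 1.2, reduced costs: (2.8, 3.2)
  x^k = (0.0, 0.0), subgradient = b - a^T x = 24.0
  y^{k+1} = 1.2 + 0.05*24.0 = 2.4
Step 3: y^k = 2.4, reduced costs: (-4.4, -1.6)
  x^k = (5.0, 5.0), subgradient = b - a^T x = -26.0
  y^{k+1} = 2.4 + 0.05*-26.0 = 1.1
Step 4: y^k = 1.1, reduced costs: (3.4, 3.6)
  x^k = (0.0, 0.0), subgradient = b - a^T x = 24.0
  y^{k+1} = 1.1 + 0.05*24.0 = 2.3
Dual objective at y_4 = 2.3: reduced costs (-3.8, -1.2), box minimizer x = (5.0, 5.0)
g(y_4) = b*y + (c1 - a1*y)*x1 + (c2 - a2*y)*x2 = 24*2.3 + (-3.8)*5.0 + (-1.2)*5.0 = 55.2 - 19.0 - 6.0 = 30.2


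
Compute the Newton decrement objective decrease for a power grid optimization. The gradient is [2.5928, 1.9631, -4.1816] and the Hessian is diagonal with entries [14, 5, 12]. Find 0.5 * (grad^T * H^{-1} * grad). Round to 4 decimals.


Step 1: H is diagonal, so H^(-1) * g = [0.1852, 0.3926, -0.3485].
Step 2: g^T H^(-1) g = sum_i g_i^2 / H_ii
  = (2.5928)^2/14 + (1.9631)^2/5 + (-4.1816)^2/12
  = 0.4802 + 0.7708 + 1.4571 = 2.7081
Step 3: Objective decrease = 0.5 * g^T H^(-1) g = 1.354


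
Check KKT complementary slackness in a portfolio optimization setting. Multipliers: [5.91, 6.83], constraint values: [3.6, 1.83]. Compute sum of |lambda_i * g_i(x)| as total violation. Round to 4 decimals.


KKT complementary slackness check:
lambda_1 * g_1 = 5.91 * 3.6 = 21.276
lambda_2 * g_2 = 6.83 * 1.83 = 12.4989
Total violation = 21.276 + 12.4989 = 33.7749


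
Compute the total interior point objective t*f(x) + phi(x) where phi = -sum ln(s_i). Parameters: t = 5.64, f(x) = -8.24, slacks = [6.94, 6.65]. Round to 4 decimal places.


Step 1: Compute log-barrier.
ln values: [1.9373, 1.8946]
phi = -(1.9373 + 1.8946) = -3.8319
Step 2: Compute augmented objective.
t*f(x) = 5.64*-8.24 = -46.4736
Total = -46.4736 - 3.8319 = -50.3055


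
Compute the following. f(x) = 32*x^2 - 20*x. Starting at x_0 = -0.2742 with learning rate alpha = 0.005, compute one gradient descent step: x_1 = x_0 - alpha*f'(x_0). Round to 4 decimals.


We compute the gradient at x_0 and apply the update.
f'(x) = 64*x - 20
f'(-0.2742) = 64*-0.2742 - 20 = -37.5488
x_1 = -0.2742 - 0.005*-37.5488 = -0.0865


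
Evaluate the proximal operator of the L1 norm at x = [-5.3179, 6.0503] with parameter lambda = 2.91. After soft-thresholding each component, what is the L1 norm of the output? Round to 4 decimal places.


Soft-thresholding with lambda = 2.91:
prox(-5.3179) = sign(-5.3179)*max(|-5.3179| - 2.91, 0) = -2.4079
prox(6.0503) = sign(6.0503)*max(|6.0503| - 2.91, 0) = 3.1403
prox(x) = [-2.4079, 3.1403]
||prox(x)||_1 = 2.4079 + 3.1403 = 5.5482


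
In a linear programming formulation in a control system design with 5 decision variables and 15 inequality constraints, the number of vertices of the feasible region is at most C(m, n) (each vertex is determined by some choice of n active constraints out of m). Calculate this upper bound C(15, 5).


Each vertex corresponds to some choice of n active constraints out of m, so the number of vertices is at most C(m, n) = m! / (n!(m-n)!).
m = 15, n = 5
Numerator: 15 * 14 * 13 * 12 * 11
Denominator: 5! = 120
C(15, 5) = 3003


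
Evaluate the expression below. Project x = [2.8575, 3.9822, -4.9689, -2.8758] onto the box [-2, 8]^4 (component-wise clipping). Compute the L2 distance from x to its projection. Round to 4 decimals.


Project each component onto [-2, 8].
clip(2.8575) = 2.8575, clip(3.9822) = 3.9822, clip(-4.9689) = -2.0, clip(-2.8758) = -2.0
Projection = [2.8575, 3.9822, -2.0, -2.0]
Squared diffs: [0.0, 0.0, 8.8144, 0.767]
Distance = sqrt(9.5814) = 3.0954


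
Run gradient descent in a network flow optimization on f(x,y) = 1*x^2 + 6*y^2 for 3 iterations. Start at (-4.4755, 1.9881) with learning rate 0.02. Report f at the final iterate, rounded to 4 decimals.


Gradient descent on f(x,y) = 1*x^2 + 6*y^2.
Starting point: (-4.4755, 1.9881), alpha = 0.02
Step 1: grad_x = 2*1*-4.4755 = -8.951, grad_y = 2*6*1.9881 = 23.8572
  x_1 = -4.4755 - 0.02*-8.951 = -4.2965
  y_1 = 1.9881 - 0.02*23.8572 = 1.511
Step 2: grad_x = 2*1*-4.2965 = -8.593, grad_y = 2*6*1.511 = 18.1315
  x_2 = -4.2965 - 0.02*-8.593 = -4.1246
  y_2 = 1.511 - 0.02*18.1315 = 1.1483
Step 3: grad_x = 2*1*-4.1246 = -8.2492, grad_y = 2*6*1.1483 = 13.7799
  x_3 = -4.1246 - 0.02*-8.2492 = -3.9596
  y_3 = 1.1483 - 0.02*13.7799 = 0.8727
f(-3.9596, 0.8727) = 1*(-3.9596)^2 + 6*0.8727^2 = 20.2486


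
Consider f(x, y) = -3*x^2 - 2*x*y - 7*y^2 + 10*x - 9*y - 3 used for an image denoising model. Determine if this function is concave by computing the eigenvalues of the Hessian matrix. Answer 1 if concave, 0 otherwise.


The Hessian of f(x,y) = -3*x^2 - 2*x*y - 7*y^2 + 10*x - 9*y - 3 is:
H = [[-6, -2], [-2, -14]]
Trace = -6 - 14 = -20
Determinant = -6*-14 - (-2)^2 = 80
Discriminant = (-20)^2 - 4*80 = 80.0
Eigenvalues: lambda_1 = -14.4721, lambda_2 = -5.5279
The function is concave.

1


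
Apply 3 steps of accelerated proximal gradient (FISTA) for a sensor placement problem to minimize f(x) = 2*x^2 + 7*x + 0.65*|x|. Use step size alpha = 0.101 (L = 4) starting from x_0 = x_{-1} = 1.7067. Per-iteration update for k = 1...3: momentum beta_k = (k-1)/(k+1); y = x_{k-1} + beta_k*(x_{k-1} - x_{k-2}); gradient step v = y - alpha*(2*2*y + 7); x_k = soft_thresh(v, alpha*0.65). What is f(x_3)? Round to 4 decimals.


FISTA on f(x) = 2*x^2 + 7*x + 0.65*|x|
L = 4, alpha = 0.101
Iteration 1: beta = 0.0, y = 1.7067 + 0.0*(1.7067 - 1.7067) = 1.7067
  grad(y) = 13.8268, v = y - alpha*grad = 0.3102
  prox(v) = soft_thresh(0.3102, 0.0657) = 0.2445
Iteration 2: beta = 0.3333, y = 0.2445 + 0.3333*(0.2445 - 1.7067) = -0.2428
  grad(y) = 6.0286, v = y - alpha*grad = -0.8517
  prox(v) = soft_thresh(-0.8517, 0.0657) = -0.7861
Iteration 3: beta = 0.5, y = -0.7861 + 0.5*(-0.7861 - 0.2445) = -1.3014
  grad(y) = 1.7944, v = y - alpha*grad = -1.4826
  prox(v) = soft_thresh(-1.4826, 0.0657) = -1.417
f(x_3) = 2*(-1.417)^2 + 7*(-1.417) + 0.65*|-1.417| = -4.9822


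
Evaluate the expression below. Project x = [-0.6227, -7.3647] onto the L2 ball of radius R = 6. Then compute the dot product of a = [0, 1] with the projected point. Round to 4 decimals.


Step 1: Compute ||x|| (intermediates to 6 decimals).
||x|| = sqrt((-0.6227)^2 + (-7.3647)^2) = 7.390978
Step 2: Project.
Since ||x|| > R, scale = R/||x|| = 6/7.390978 = 0.811801, proj(x) = scale * x
proj(x) = [-0.505508, -5.978671]
Step 3: Dot product.
a^T * proj(x) = 0*(-0.505508) + 1*(-5.978671) = -5.9787


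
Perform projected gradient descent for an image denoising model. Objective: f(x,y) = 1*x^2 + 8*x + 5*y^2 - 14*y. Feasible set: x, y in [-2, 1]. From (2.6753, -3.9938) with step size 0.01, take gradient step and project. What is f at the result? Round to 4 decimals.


Step 1: Compute gradient at (2.6753, -3.9938).
grad_x = 2*1*2.6753 + 8 = 13.3506
grad_y = 2*5*-3.9938 - 14 = -53.938
Step 2: Gradient step.
x_raw = 2.6753 - 0.01*13.3506 = 2.5418
y_raw = -3.9938 - 0.01*-53.938 = -3.4544
Step 3: Project onto [-2, 1].
x_proj = clip(2.5418) = 1.0
y_proj = clip(-3.4544) = -2.0
Step 4: Evaluate f.
f(1.0, -2.0) = 57.0


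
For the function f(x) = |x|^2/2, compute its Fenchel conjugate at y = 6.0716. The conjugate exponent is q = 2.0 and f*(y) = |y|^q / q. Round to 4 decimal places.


The conjugate exponent q satisfies 1/p + 1/q = 1.
p = 2, so q = 2/(2 - 1) = 2.0
|y|^q = 6.0716^2.0 = 36.8643
f*(6.0716) = 36.8643 / 2.0 = 18.4322


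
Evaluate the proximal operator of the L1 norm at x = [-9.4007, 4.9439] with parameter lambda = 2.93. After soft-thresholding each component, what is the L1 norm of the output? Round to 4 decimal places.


Soft-thresholding with lambda = 2.93:
prox(-9.4007) = sign(-9.4007)*max(|-9.4007| - 2.93, 0) = -6.4707
prox(4.9439) = sign(4.9439)*max(|4.9439| - 2.93, 0) = 2.0139
prox(x) = [-6.4707, 2.0139]
||prox(x)||_1 = 6.4707 + 2.0139 = 8.4846


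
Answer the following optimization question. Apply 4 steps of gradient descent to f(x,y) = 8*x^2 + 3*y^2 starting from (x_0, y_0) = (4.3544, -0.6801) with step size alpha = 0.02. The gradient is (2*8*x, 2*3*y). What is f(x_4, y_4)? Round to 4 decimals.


Gradient descent on f(x,y) = 8*x^2 + 3*y^2.
Starting point: (4.3544, -0.6801), alpha = 0.02
Step 1: grad_x = 2*8*4.3544 = 69.6704, grad_y = 2*3*-0.6801 = -4.0806
  x_1 = 4.3544 - 0.02*69.6704 = 2.961
  y_1 = -0.6801 - 0.02*-4.0806 = -0.5985
Step 2: grad_x = 2*8*2.961 = 47.3759, grad_y = 2*3*-0.5985 = -3.5909
  x_2 = 2.961 - 0.02*47.3759 = 2.0135
  y_2 = -0.5985 - 0.02*-3.5909 = -0.5267
Step 3: grad_x = 2*8*2.0135 = 32.2156, grad_y = 2*3*-0.5267 = -3.16
  x_3 = 2.0135 - 0.02*32.2156 = 1.3692
  y_3 = -0.5267 - 0.02*-3.16 = -0.4635
Step 4: grad_x = 2*8*1.3692 = 21.9066, grad_y = 2*3*-0.4635 = -2.7808
  x_4 = 1.3692 - 0.02*21.9066 = 0.931
  y_4 = -0.4635 - 0.02*-2.7808 = -0.4079
f(0.931, -0.4079) = 8*0.931^2 + 3*(-0.4079)^2 = 7.4336


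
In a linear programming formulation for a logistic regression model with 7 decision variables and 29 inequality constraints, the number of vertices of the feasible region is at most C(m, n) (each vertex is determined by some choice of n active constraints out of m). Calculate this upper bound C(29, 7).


Each vertex corresponds to some choice of n active constraints out of m, so the number of vertices is at most C(m, n) = m! / (n!(m-n)!).
m = 29, n = 7
Numerator: 29 * 28 * 27 * 26 * 25 * 24 * 23
Denominator: 7! = 5040
C(29, 7) = 1560780


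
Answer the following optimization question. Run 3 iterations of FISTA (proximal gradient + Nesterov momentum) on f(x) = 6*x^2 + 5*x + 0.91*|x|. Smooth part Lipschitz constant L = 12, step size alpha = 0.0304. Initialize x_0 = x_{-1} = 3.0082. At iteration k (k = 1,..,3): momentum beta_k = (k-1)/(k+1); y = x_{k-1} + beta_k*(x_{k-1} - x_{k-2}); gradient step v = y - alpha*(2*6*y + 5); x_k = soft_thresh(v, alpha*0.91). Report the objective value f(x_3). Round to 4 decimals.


FISTA on f(x) = 6*x^2 + 5*x + 0.91*|x|
L = 12, alpha = 0.0304
Iteration 1: beta = 0.0, y = 3.0082 + 0.0*(3.0082 - 3.0082) = 3.0082
  grad(y) = 41.0984, v = y - alpha*grad = 1.7588
  prox(v) = soft_thresh(1.7588, 0.0277) = 1.7311
Iteration 2: beta = 0.3333, y = 1.7311 + 0.3333*(1.7311 - 3.0082) = 1.3055
  grad(y) = 20.6655, v = y - alpha*grad = 0.6772
  prox(v) = soft_thresh(0.6772, 0.0277) = 0.6496
Iteration 3: beta = 0.5, y = 0.6496 + 0.5*(0.6496 - 1.7311) = 0.1088
  grad(y) = 6.3053, v = y - alpha*grad = -0.0829
  prox(v) = soft_thresh(-0.0829, 0.0277) = -0.0552
f(x_3) = 6*(-0.0552)^2 + 5*(-0.0552) + 0.91*|-0.0552| = -0.2076
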